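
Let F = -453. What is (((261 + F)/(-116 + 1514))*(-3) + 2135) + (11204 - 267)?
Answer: 3045872/233 ≈ 13072.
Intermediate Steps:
(((261 + F)/(-116 + 1514))*(-3) + 2135) + (11204 - 267) = (((261 - 453)/(-116 + 1514))*(-3) + 2135) + (11204 - 267) = (-192/1398*(-3) + 2135) + 10937 = (-192*1/1398*(-3) + 2135) + 10937 = (-32/233*(-3) + 2135) + 10937 = (96/233 + 2135) + 10937 = 497551/233 + 10937 = 3045872/233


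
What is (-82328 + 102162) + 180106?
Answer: 199940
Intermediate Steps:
(-82328 + 102162) + 180106 = 19834 + 180106 = 199940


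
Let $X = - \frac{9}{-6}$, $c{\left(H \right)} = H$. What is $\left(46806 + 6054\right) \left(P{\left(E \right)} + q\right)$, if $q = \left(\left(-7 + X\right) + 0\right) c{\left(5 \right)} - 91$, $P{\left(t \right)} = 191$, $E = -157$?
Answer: $3832350$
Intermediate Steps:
$X = \frac{3}{2}$ ($X = \left(-9\right) \left(- \frac{1}{6}\right) = \frac{3}{2} \approx 1.5$)
$q = - \frac{237}{2}$ ($q = \left(\left(-7 + \frac{3}{2}\right) + 0\right) 5 - 91 = \left(- \frac{11}{2} + 0\right) 5 - 91 = \left(- \frac{11}{2}\right) 5 - 91 = - \frac{55}{2} - 91 = - \frac{237}{2} \approx -118.5$)
$\left(46806 + 6054\right) \left(P{\left(E \right)} + q\right) = \left(46806 + 6054\right) \left(191 - \frac{237}{2}\right) = 52860 \cdot \frac{145}{2} = 3832350$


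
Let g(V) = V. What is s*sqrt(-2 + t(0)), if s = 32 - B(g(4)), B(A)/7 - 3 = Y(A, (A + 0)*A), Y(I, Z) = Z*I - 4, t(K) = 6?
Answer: -818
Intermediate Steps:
Y(I, Z) = -4 + I*Z (Y(I, Z) = I*Z - 4 = -4 + I*Z)
B(A) = -7 + 7*A**3 (B(A) = 21 + 7*(-4 + A*((A + 0)*A)) = 21 + 7*(-4 + A*(A*A)) = 21 + 7*(-4 + A*A**2) = 21 + 7*(-4 + A**3) = 21 + (-28 + 7*A**3) = -7 + 7*A**3)
s = -409 (s = 32 - (-7 + 7*4**3) = 32 - (-7 + 7*64) = 32 - (-7 + 448) = 32 - 1*441 = 32 - 441 = -409)
s*sqrt(-2 + t(0)) = -409*sqrt(-2 + 6) = -409*sqrt(4) = -409*2 = -818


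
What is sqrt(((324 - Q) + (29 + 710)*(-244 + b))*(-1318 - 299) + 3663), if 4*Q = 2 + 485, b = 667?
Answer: I*sqrt(2023170897)/2 ≈ 22490.0*I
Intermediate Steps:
Q = 487/4 (Q = (2 + 485)/4 = (1/4)*487 = 487/4 ≈ 121.75)
sqrt(((324 - Q) + (29 + 710)*(-244 + b))*(-1318 - 299) + 3663) = sqrt(((324 - 1*487/4) + (29 + 710)*(-244 + 667))*(-1318 - 299) + 3663) = sqrt(((324 - 487/4) + 739*423)*(-1617) + 3663) = sqrt((809/4 + 312597)*(-1617) + 3663) = sqrt((1251197/4)*(-1617) + 3663) = sqrt(-2023185549/4 + 3663) = sqrt(-2023170897/4) = I*sqrt(2023170897)/2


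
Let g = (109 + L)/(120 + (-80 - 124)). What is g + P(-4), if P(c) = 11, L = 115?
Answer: 25/3 ≈ 8.3333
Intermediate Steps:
g = -8/3 (g = (109 + 115)/(120 + (-80 - 124)) = 224/(120 - 204) = 224/(-84) = 224*(-1/84) = -8/3 ≈ -2.6667)
g + P(-4) = -8/3 + 11 = 25/3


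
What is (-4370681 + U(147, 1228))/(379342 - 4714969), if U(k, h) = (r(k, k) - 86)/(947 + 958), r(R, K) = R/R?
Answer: 1665229478/1651873887 ≈ 1.0081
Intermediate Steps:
r(R, K) = 1
U(k, h) = -17/381 (U(k, h) = (1 - 86)/(947 + 958) = -85/1905 = -85*1/1905 = -17/381)
(-4370681 + U(147, 1228))/(379342 - 4714969) = (-4370681 - 17/381)/(379342 - 4714969) = -1665229478/381/(-4335627) = -1665229478/381*(-1/4335627) = 1665229478/1651873887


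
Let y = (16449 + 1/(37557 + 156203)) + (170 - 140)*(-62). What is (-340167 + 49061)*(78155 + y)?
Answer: -2615598681769873/96880 ≈ -2.6998e+10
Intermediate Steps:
y = 2826764641/193760 (y = (16449 + 1/193760) + 30*(-62) = (16449 + 1/193760) - 1860 = 3187158241/193760 - 1860 = 2826764641/193760 ≈ 14589.)
(-340167 + 49061)*(78155 + y) = (-340167 + 49061)*(78155 + 2826764641/193760) = -291106*17970077441/193760 = -2615598681769873/96880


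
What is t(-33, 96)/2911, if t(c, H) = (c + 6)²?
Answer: 729/2911 ≈ 0.25043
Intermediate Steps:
t(c, H) = (6 + c)²
t(-33, 96)/2911 = (6 - 33)²/2911 = (-27)²*(1/2911) = 729*(1/2911) = 729/2911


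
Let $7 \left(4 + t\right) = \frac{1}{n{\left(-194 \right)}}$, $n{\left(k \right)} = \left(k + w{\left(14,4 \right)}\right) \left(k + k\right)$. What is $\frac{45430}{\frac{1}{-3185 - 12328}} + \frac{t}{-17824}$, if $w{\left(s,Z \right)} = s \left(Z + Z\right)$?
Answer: $- \frac{2797610960535575073}{3969618688} \approx -7.0476 \cdot 10^{8}$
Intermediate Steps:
$w{\left(s,Z \right)} = 2 Z s$ ($w{\left(s,Z \right)} = s 2 Z = 2 Z s$)
$n{\left(k \right)} = 2 k \left(112 + k\right)$ ($n{\left(k \right)} = \left(k + 2 \cdot 4 \cdot 14\right) \left(k + k\right) = \left(k + 112\right) 2 k = \left(112 + k\right) 2 k = 2 k \left(112 + k\right)$)
$t = - \frac{890847}{222712}$ ($t = -4 + \frac{1}{7 \cdot 2 \left(-194\right) \left(112 - 194\right)} = -4 + \frac{1}{7 \cdot 2 \left(-194\right) \left(-82\right)} = -4 + \frac{1}{7 \cdot 31816} = -4 + \frac{1}{7} \cdot \frac{1}{31816} = -4 + \frac{1}{222712} = - \frac{890847}{222712} \approx -4.0$)
$\frac{45430}{\frac{1}{-3185 - 12328}} + \frac{t}{-17824} = \frac{45430}{\frac{1}{-3185 - 12328}} - \frac{890847}{222712 \left(-17824\right)} = \frac{45430}{\frac{1}{-15513}} - - \frac{890847}{3969618688} = \frac{45430}{- \frac{1}{15513}} + \frac{890847}{3969618688} = 45430 \left(-15513\right) + \frac{890847}{3969618688} = -704755590 + \frac{890847}{3969618688} = - \frac{2797610960535575073}{3969618688}$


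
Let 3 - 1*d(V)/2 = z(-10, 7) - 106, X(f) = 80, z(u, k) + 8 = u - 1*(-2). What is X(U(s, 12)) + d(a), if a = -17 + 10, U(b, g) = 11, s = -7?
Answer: 330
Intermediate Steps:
z(u, k) = -6 + u (z(u, k) = -8 + (u - 1*(-2)) = -8 + (u + 2) = -8 + (2 + u) = -6 + u)
a = -7
d(V) = 250 (d(V) = 6 - 2*((-6 - 10) - 106) = 6 - 2*(-16 - 106) = 6 - 2*(-122) = 6 + 244 = 250)
X(U(s, 12)) + d(a) = 80 + 250 = 330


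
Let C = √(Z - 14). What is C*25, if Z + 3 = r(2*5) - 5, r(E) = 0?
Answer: 25*I*√22 ≈ 117.26*I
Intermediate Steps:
Z = -8 (Z = -3 + (0 - 5) = -3 - 5 = -8)
C = I*√22 (C = √(-8 - 14) = √(-22) = I*√22 ≈ 4.6904*I)
C*25 = (I*√22)*25 = 25*I*√22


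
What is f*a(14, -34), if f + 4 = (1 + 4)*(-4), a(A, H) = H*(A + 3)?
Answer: 13872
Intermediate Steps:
a(A, H) = H*(3 + A)
f = -24 (f = -4 + (1 + 4)*(-4) = -4 + 5*(-4) = -4 - 20 = -24)
f*a(14, -34) = -(-816)*(3 + 14) = -(-816)*17 = -24*(-578) = 13872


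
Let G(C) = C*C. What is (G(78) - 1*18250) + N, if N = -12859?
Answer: -25025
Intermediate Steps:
G(C) = C²
(G(78) - 1*18250) + N = (78² - 1*18250) - 12859 = (6084 - 18250) - 12859 = -12166 - 12859 = -25025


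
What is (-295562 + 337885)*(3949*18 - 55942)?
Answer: 640770220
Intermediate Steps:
(-295562 + 337885)*(3949*18 - 55942) = 42323*(71082 - 55942) = 42323*15140 = 640770220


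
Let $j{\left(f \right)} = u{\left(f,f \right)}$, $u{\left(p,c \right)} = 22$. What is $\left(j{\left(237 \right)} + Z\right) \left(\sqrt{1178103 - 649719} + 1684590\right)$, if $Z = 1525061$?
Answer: $2569139570970 + 97605312 \sqrt{129} \approx 2.5702 \cdot 10^{12}$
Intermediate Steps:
$j{\left(f \right)} = 22$
$\left(j{\left(237 \right)} + Z\right) \left(\sqrt{1178103 - 649719} + 1684590\right) = \left(22 + 1525061\right) \left(\sqrt{1178103 - 649719} + 1684590\right) = 1525083 \left(\sqrt{528384} + 1684590\right) = 1525083 \left(64 \sqrt{129} + 1684590\right) = 1525083 \left(1684590 + 64 \sqrt{129}\right) = 2569139570970 + 97605312 \sqrt{129}$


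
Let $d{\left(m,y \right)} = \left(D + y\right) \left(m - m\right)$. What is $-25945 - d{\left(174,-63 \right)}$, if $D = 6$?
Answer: $-25945$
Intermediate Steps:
$d{\left(m,y \right)} = 0$ ($d{\left(m,y \right)} = \left(6 + y\right) \left(m - m\right) = \left(6 + y\right) 0 = 0$)
$-25945 - d{\left(174,-63 \right)} = -25945 - 0 = -25945 + 0 = -25945$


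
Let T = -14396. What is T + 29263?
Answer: 14867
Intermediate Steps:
T + 29263 = -14396 + 29263 = 14867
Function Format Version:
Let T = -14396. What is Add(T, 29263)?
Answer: 14867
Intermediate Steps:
Add(T, 29263) = Add(-14396, 29263) = 14867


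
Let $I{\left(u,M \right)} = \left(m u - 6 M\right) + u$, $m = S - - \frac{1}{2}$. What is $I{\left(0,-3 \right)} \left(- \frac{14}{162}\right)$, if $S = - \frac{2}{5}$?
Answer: $- \frac{14}{9} \approx -1.5556$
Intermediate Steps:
$S = - \frac{2}{5}$ ($S = \left(-2\right) \frac{1}{5} = - \frac{2}{5} \approx -0.4$)
$m = \frac{1}{10}$ ($m = - \frac{2}{5} - - \frac{1}{2} = - \frac{2}{5} + \frac{1}{2} = \frac{1}{10} \approx 0.1$)
$I{\left(u,M \right)} = - 6 M + \frac{11 u}{10}$ ($I{\left(u,M \right)} = \left(\frac{u}{10} - 6 M\right) + u = \left(- 6 M + \frac{u}{10}\right) + u = - 6 M + \frac{11 u}{10}$)
$I{\left(0,-3 \right)} \left(- \frac{14}{162}\right) = \left(\left(-6\right) \left(-3\right) + \frac{11}{10} \cdot 0\right) \left(- \frac{14}{162}\right) = \left(18 + 0\right) \left(\left(-14\right) \frac{1}{162}\right) = 18 \left(- \frac{7}{81}\right) = - \frac{14}{9}$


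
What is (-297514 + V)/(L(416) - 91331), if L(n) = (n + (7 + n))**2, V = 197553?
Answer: -99961/612590 ≈ -0.16318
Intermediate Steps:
L(n) = (7 + 2*n)**2
(-297514 + V)/(L(416) - 91331) = (-297514 + 197553)/((7 + 2*416)**2 - 91331) = -99961/((7 + 832)**2 - 91331) = -99961/(839**2 - 91331) = -99961/(703921 - 91331) = -99961/612590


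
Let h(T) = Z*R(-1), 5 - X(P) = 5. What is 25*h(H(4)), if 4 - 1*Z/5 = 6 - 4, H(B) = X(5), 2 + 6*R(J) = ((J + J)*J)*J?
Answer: -500/3 ≈ -166.67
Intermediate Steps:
X(P) = 0 (X(P) = 5 - 1*5 = 5 - 5 = 0)
R(J) = -⅓ + J³/3 (R(J) = -⅓ + (((J + J)*J)*J)/6 = -⅓ + (((2*J)*J)*J)/6 = -⅓ + ((2*J²)*J)/6 = -⅓ + (2*J³)/6 = -⅓ + J³/3)
H(B) = 0
Z = 10 (Z = 20 - 5*(6 - 4) = 20 - 5*2 = 20 - 10 = 10)
h(T) = -20/3 (h(T) = 10*(-⅓ + (⅓)*(-1)³) = 10*(-⅓ + (⅓)*(-1)) = 10*(-⅓ - ⅓) = 10*(-⅔) = -20/3)
25*h(H(4)) = 25*(-20/3) = -500/3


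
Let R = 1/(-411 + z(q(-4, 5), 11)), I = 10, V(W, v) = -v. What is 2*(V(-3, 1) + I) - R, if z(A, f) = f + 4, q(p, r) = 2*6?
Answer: 7129/396 ≈ 18.003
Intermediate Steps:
q(p, r) = 12
z(A, f) = 4 + f
R = -1/396 (R = 1/(-411 + (4 + 11)) = 1/(-411 + 15) = 1/(-396) = -1/396 ≈ -0.0025253)
2*(V(-3, 1) + I) - R = 2*(-1*1 + 10) - 1*(-1/396) = 2*(-1 + 10) + 1/396 = 2*9 + 1/396 = 18 + 1/396 = 7129/396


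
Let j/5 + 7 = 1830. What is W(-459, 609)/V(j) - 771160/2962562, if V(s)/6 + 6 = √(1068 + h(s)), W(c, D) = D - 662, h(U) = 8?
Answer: -479511093/1540532240 - 53*√269/3120 ≈ -0.58987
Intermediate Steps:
j = 9115 (j = -35 + 5*1830 = -35 + 9150 = 9115)
W(c, D) = -662 + D
V(s) = -36 + 12*√269 (V(s) = -36 + 6*√(1068 + 8) = -36 + 6*√1076 = -36 + 6*(2*√269) = -36 + 12*√269)
W(-459, 609)/V(j) - 771160/2962562 = (-662 + 609)/(-36 + 12*√269) - 771160/2962562 = -53/(-36 + 12*√269) - 771160*1/2962562 = -53/(-36 + 12*√269) - 385580/1481281 = -385580/1481281 - 53/(-36 + 12*√269)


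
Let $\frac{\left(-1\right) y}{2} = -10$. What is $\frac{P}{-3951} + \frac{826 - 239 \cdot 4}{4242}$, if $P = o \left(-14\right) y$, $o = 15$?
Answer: $\frac{961265}{931119} \approx 1.0324$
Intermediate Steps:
$y = 20$ ($y = \left(-2\right) \left(-10\right) = 20$)
$P = -4200$ ($P = 15 \left(-14\right) 20 = \left(-210\right) 20 = -4200$)
$\frac{P}{-3951} + \frac{826 - 239 \cdot 4}{4242} = - \frac{4200}{-3951} + \frac{826 - 239 \cdot 4}{4242} = \left(-4200\right) \left(- \frac{1}{3951}\right) + \left(826 - 956\right) \frac{1}{4242} = \frac{1400}{1317} + \left(826 - 956\right) \frac{1}{4242} = \frac{1400}{1317} - \frac{65}{2121} = \frac{961265}{931119}$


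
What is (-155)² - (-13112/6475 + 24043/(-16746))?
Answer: 2605414410727/108430350 ≈ 24028.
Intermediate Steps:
(-155)² - (-13112/6475 + 24043/(-16746)) = 24025 - (-13112*1/6475 + 24043*(-1/16746)) = 24025 - (-13112/6475 - 24043/16746) = 24025 - 1*(-375251977/108430350) = 24025 + 375251977/108430350 = 2605414410727/108430350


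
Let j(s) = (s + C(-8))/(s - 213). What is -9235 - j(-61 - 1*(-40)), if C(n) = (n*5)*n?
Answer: -166207/18 ≈ -9233.7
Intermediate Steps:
C(n) = 5*n**2 (C(n) = (5*n)*n = 5*n**2)
j(s) = (320 + s)/(-213 + s) (j(s) = (s + 5*(-8)**2)/(s - 213) = (s + 5*64)/(-213 + s) = (s + 320)/(-213 + s) = (320 + s)/(-213 + s))
-9235 - j(-61 - 1*(-40)) = -9235 - (320 + (-61 - 1*(-40)))/(-213 + (-61 - 1*(-40))) = -9235 - (320 + (-61 + 40))/(-213 + (-61 + 40)) = -9235 - (320 - 21)/(-213 - 21) = -9235 - 299/(-234) = -9235 - (-1)*299/234 = -9235 - 1*(-23/18) = -9235 + 23/18 = -166207/18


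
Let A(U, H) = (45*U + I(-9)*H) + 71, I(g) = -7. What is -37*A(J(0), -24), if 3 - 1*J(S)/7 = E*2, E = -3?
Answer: -113738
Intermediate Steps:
J(S) = 63 (J(S) = 21 - (-21)*2 = 21 - 7*(-6) = 21 + 42 = 63)
A(U, H) = 71 - 7*H + 45*U (A(U, H) = (45*U - 7*H) + 71 = (-7*H + 45*U) + 71 = 71 - 7*H + 45*U)
-37*A(J(0), -24) = -37*(71 - 7*(-24) + 45*63) = -37*(71 + 168 + 2835) = -37*3074 = -113738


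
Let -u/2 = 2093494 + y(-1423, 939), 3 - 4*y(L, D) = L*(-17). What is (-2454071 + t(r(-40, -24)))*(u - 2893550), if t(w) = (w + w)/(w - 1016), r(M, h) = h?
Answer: 1127520102103728/65 ≈ 1.7346e+13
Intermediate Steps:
y(L, D) = ¾ + 17*L/4 (y(L, D) = ¾ - L*(-17)/4 = ¾ - (-17)*L/4 = ¾ + 17*L/4)
t(w) = 2*w/(-1016 + w) (t(w) = (2*w)/(-1016 + w) = 2*w/(-1016 + w))
u = -4174894 (u = -2*(2093494 + (¾ + (17/4)*(-1423))) = -2*(2093494 + (¾ - 24191/4)) = -2*(2093494 - 6047) = -2*2087447 = -4174894)
(-2454071 + t(r(-40, -24)))*(u - 2893550) = (-2454071 + 2*(-24)/(-1016 - 24))*(-4174894 - 2893550) = (-2454071 + 2*(-24)/(-1040))*(-7068444) = (-2454071 + 2*(-24)*(-1/1040))*(-7068444) = (-2454071 + 3/65)*(-7068444) = -159514612/65*(-7068444) = 1127520102103728/65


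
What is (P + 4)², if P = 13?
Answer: 289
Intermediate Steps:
(P + 4)² = (13 + 4)² = 17² = 289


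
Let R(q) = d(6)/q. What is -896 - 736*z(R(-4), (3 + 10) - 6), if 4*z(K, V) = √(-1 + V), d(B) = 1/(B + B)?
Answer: -896 - 184*√6 ≈ -1346.7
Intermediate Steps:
d(B) = 1/(2*B)
R(q) = 1/(12*q) (R(q) = ((½)/6)/q = ((½)*(⅙))/q = 1/(12*q))
z(K, V) = √(-1 + V)/4
-896 - 736*z(R(-4), (3 + 10) - 6) = -896 - 184*√(-1 + ((3 + 10) - 6)) = -896 - 184*√(-1 + (13 - 6)) = -896 - 184*√(-1 + 7) = -896 - 184*√6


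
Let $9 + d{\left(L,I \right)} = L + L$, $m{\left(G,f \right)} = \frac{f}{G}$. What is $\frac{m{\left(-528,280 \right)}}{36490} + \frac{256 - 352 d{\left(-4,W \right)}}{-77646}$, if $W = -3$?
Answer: $- \frac{501025307}{6233265588} \approx -0.080379$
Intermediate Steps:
$d{\left(L,I \right)} = -9 + 2 L$ ($d{\left(L,I \right)} = -9 + \left(L + L\right) = -9 + 2 L$)
$\frac{m{\left(-528,280 \right)}}{36490} + \frac{256 - 352 d{\left(-4,W \right)}}{-77646} = \frac{280 \frac{1}{-528}}{36490} + \frac{256 - 352 \left(-9 + 2 \left(-4\right)\right)}{-77646} = 280 \left(- \frac{1}{528}\right) \frac{1}{36490} + \left(256 - 352 \left(-9 - 8\right)\right) \left(- \frac{1}{77646}\right) = \left(- \frac{35}{66}\right) \frac{1}{36490} + \left(256 - -5984\right) \left(- \frac{1}{77646}\right) = - \frac{7}{481668} + \left(256 + 5984\right) \left(- \frac{1}{77646}\right) = - \frac{7}{481668} + 6240 \left(- \frac{1}{77646}\right) = - \frac{7}{481668} - \frac{1040}{12941} = - \frac{501025307}{6233265588}$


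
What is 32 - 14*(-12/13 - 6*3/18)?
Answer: 766/13 ≈ 58.923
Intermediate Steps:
32 - 14*(-12/13 - 6*3/18) = 32 - 14*(-12*1/13 - 18*1/18) = 32 - 14*(-12/13 - 1) = 32 - 14*(-25/13) = 32 + 350/13 = 766/13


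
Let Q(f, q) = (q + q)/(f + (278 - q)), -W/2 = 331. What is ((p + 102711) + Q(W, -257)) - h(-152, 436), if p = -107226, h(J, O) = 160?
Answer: -593211/127 ≈ -4671.0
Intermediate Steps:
W = -662 (W = -2*331 = -662)
Q(f, q) = 2*q/(278 + f - q) (Q(f, q) = (2*q)/(278 + f - q) = 2*q/(278 + f - q))
((p + 102711) + Q(W, -257)) - h(-152, 436) = ((-107226 + 102711) + 2*(-257)/(278 - 662 - 1*(-257))) - 1*160 = (-4515 + 2*(-257)/(278 - 662 + 257)) - 160 = (-4515 + 2*(-257)/(-127)) - 160 = (-4515 + 2*(-257)*(-1/127)) - 160 = (-4515 + 514/127) - 160 = -572891/127 - 160 = -593211/127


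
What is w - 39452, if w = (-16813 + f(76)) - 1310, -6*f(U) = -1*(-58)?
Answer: -172754/3 ≈ -57585.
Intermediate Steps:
f(U) = -29/3 (f(U) = -(-1)*(-58)/6 = -1/6*58 = -29/3)
w = -54398/3 (w = (-16813 - 29/3) - 1310 = -50468/3 - 1310 = -54398/3 ≈ -18133.)
w - 39452 = -54398/3 - 39452 = -172754/3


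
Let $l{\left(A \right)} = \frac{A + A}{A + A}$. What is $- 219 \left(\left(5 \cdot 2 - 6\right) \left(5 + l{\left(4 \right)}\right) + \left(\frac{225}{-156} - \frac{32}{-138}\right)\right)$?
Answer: $- \frac{5969137}{1196} \approx -4990.9$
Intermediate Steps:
$l{\left(A \right)} = 1$ ($l{\left(A \right)} = \frac{2 A}{2 A} = 2 A \frac{1}{2 A} = 1$)
$- 219 \left(\left(5 \cdot 2 - 6\right) \left(5 + l{\left(4 \right)}\right) + \left(\frac{225}{-156} - \frac{32}{-138}\right)\right) = - 219 \left(\left(5 \cdot 2 - 6\right) \left(5 + 1\right) + \left(\frac{225}{-156} - \frac{32}{-138}\right)\right) = - 219 \left(\left(10 - 6\right) 6 + \left(225 \left(- \frac{1}{156}\right) - - \frac{16}{69}\right)\right) = - 219 \left(4 \cdot 6 + \left(- \frac{75}{52} + \frac{16}{69}\right)\right) = - 219 \left(24 - \frac{4343}{3588}\right) = \left(-219\right) \frac{81769}{3588} = - \frac{5969137}{1196}$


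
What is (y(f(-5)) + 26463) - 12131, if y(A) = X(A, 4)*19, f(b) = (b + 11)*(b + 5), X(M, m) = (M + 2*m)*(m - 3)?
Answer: 14484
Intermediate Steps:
X(M, m) = (-3 + m)*(M + 2*m) (X(M, m) = (M + 2*m)*(-3 + m) = (-3 + m)*(M + 2*m))
f(b) = (5 + b)*(11 + b) (f(b) = (11 + b)*(5 + b) = (5 + b)*(11 + b))
y(A) = 152 + 19*A (y(A) = (-6*4 - 3*A + 2*4² + A*4)*19 = (-24 - 3*A + 2*16 + 4*A)*19 = (-24 - 3*A + 32 + 4*A)*19 = (8 + A)*19 = 152 + 19*A)
(y(f(-5)) + 26463) - 12131 = ((152 + 19*(55 + (-5)² + 16*(-5))) + 26463) - 12131 = ((152 + 19*(55 + 25 - 80)) + 26463) - 12131 = ((152 + 19*0) + 26463) - 12131 = ((152 + 0) + 26463) - 12131 = (152 + 26463) - 12131 = 26615 - 12131 = 14484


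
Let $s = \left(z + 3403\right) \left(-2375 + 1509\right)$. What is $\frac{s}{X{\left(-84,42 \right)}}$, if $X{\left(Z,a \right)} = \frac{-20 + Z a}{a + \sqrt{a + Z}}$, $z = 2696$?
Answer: $\frac{55458207}{887} + \frac{2640867 i \sqrt{42}}{1774} \approx 62523.0 + 9647.6 i$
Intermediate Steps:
$s = -5281734$ ($s = \left(2696 + 3403\right) \left(-2375 + 1509\right) = 6099 \left(-866\right) = -5281734$)
$X{\left(Z,a \right)} = \frac{-20 + Z a}{a + \sqrt{Z + a}}$
$\frac{s}{X{\left(-84,42 \right)}} = - \frac{5281734}{\frac{1}{42 + \sqrt{-84 + 42}} \left(-20 - 3528\right)} = - \frac{5281734}{\frac{1}{42 + \sqrt{-42}} \left(-20 - 3528\right)} = - \frac{5281734}{\frac{1}{42 + i \sqrt{42}} \left(-3548\right)} = - \frac{5281734}{\left(-3548\right) \frac{1}{42 + i \sqrt{42}}} = - 5281734 \left(- \frac{21}{1774} - \frac{i \sqrt{42}}{3548}\right) = \frac{55458207}{887} + \frac{2640867 i \sqrt{42}}{1774}$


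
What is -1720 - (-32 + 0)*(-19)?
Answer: -2328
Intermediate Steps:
-1720 - (-32 + 0)*(-19) = -1720 - (-32)*(-19) = -1720 - 1*608 = -1720 - 608 = -2328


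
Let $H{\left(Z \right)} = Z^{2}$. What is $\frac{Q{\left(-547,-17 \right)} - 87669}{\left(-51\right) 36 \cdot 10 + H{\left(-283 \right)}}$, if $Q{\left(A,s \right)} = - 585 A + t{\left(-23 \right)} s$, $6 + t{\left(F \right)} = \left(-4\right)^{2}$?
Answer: $\frac{232156}{61729} \approx 3.7609$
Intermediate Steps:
$t{\left(F \right)} = 10$ ($t{\left(F \right)} = -6 + \left(-4\right)^{2} = -6 + 16 = 10$)
$Q{\left(A,s \right)} = - 585 A + 10 s$
$\frac{Q{\left(-547,-17 \right)} - 87669}{\left(-51\right) 36 \cdot 10 + H{\left(-283 \right)}} = \frac{\left(\left(-585\right) \left(-547\right) + 10 \left(-17\right)\right) - 87669}{\left(-51\right) 36 \cdot 10 + \left(-283\right)^{2}} = \frac{\left(319995 - 170\right) - 87669}{\left(-1836\right) 10 + 80089} = \frac{319825 - 87669}{-18360 + 80089} = \frac{232156}{61729}$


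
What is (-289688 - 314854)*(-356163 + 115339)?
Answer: 145588222608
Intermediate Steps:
(-289688 - 314854)*(-356163 + 115339) = -604542*(-240824) = 145588222608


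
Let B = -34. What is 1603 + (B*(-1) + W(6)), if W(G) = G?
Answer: 1643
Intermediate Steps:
1603 + (B*(-1) + W(6)) = 1603 + (-34*(-1) + 6) = 1603 + (34 + 6) = 1603 + 40 = 1643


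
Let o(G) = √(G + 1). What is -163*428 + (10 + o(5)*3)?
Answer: -69754 + 3*√6 ≈ -69747.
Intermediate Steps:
o(G) = √(1 + G)
-163*428 + (10 + o(5)*3) = -163*428 + (10 + √(1 + 5)*3) = -69764 + (10 + √6*3) = -69764 + (10 + 3*√6) = -69754 + 3*√6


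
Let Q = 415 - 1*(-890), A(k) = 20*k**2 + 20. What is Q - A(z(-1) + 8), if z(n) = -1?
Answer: 305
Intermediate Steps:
A(k) = 20 + 20*k**2
Q = 1305 (Q = 415 + 890 = 1305)
Q - A(z(-1) + 8) = 1305 - (20 + 20*(-1 + 8)**2) = 1305 - (20 + 20*7**2) = 1305 - (20 + 20*49) = 1305 - (20 + 980) = 1305 - 1*1000 = 1305 - 1000 = 305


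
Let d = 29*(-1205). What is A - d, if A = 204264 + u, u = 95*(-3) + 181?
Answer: 239105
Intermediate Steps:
u = -104 (u = -285 + 181 = -104)
d = -34945
A = 204160 (A = 204264 - 104 = 204160)
A - d = 204160 - 1*(-34945) = 204160 + 34945 = 239105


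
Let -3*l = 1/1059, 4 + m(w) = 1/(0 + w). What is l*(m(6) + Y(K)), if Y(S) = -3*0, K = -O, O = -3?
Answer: 23/19062 ≈ 0.0012066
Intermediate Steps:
K = 3 (K = -1*(-3) = 3)
m(w) = -4 + 1/w (m(w) = -4 + 1/(0 + w) = -4 + 1/w)
Y(S) = 0
l = -1/3177 (l = -⅓/1059 = -⅓*1/1059 = -1/3177 ≈ -0.00031476)
l*(m(6) + Y(K)) = -((-4 + 1/6) + 0)/3177 = -((-4 + ⅙) + 0)/3177 = -(-23/6 + 0)/3177 = -1/3177*(-23/6) = 23/19062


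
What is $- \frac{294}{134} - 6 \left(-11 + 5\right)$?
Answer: $\frac{2265}{67} \approx 33.806$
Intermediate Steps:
$- \frac{294}{134} - 6 \left(-11 + 5\right) = \left(-294\right) \frac{1}{134} - -36 = - \frac{147}{67} + 36 = \frac{2265}{67}$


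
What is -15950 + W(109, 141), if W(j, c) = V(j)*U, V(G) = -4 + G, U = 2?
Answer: -15740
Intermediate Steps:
W(j, c) = -8 + 2*j (W(j, c) = (-4 + j)*2 = -8 + 2*j)
-15950 + W(109, 141) = -15950 + (-8 + 2*109) = -15950 + (-8 + 218) = -15950 + 210 = -15740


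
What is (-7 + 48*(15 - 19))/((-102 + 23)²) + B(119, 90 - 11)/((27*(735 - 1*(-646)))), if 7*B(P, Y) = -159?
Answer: -17644370/542985723 ≈ -0.032495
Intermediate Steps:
B(P, Y) = -159/7 (B(P, Y) = (⅐)*(-159) = -159/7)
(-7 + 48*(15 - 19))/((-102 + 23)²) + B(119, 90 - 11)/((27*(735 - 1*(-646)))) = (-7 + 48*(15 - 19))/((-102 + 23)²) - 159*1/(27*(735 - 1*(-646)))/7 = (-7 + 48*(-4))/((-79)²) - 159*1/(27*(735 + 646))/7 = (-7 - 192)/6241 - 159/(7*(27*1381)) = -199*1/6241 - 159/7/37287 = -199/6241 - 159/7*1/37287 = -199/6241 - 53/87003 = -17644370/542985723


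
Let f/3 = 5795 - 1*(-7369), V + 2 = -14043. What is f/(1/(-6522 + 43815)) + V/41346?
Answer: 60893361585931/41346 ≈ 1.4728e+9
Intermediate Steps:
V = -14045 (V = -2 - 14043 = -14045)
f = 39492 (f = 3*(5795 - 1*(-7369)) = 3*(5795 + 7369) = 3*13164 = 39492)
f/(1/(-6522 + 43815)) + V/41346 = 39492/(1/(-6522 + 43815)) - 14045/41346 = 39492/(1/37293) - 14045*1/41346 = 39492/(1/37293) - 14045/41346 = 39492*37293 - 14045/41346 = 1472775156 - 14045/41346 = 60893361585931/41346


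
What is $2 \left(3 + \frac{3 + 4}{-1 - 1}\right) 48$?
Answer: $-48$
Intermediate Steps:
$2 \left(3 + \frac{3 + 4}{-1 - 1}\right) 48 = 2 \left(3 + \frac{7}{-2}\right) 48 = 2 \left(3 + 7 \left(- \frac{1}{2}\right)\right) 48 = 2 \left(3 - \frac{7}{2}\right) 48 = 2 \left(- \frac{1}{2}\right) 48 = \left(-1\right) 48 = -48$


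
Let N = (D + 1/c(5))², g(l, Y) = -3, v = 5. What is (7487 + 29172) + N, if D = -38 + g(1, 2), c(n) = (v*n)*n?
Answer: 599052251/15625 ≈ 38339.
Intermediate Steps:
c(n) = 5*n² (c(n) = (5*n)*n = 5*n²)
D = -41 (D = -38 - 3 = -41)
N = 26255376/15625 (N = (-41 + 1/(5*5²))² = (-41 + 1/(5*25))² = (-41 + 1/125)² = (-5124/125)² = 26255376/15625 ≈ 1680.3)
(7487 + 29172) + N = (7487 + 29172) + 26255376/15625 = 36659 + 26255376/15625 = 599052251/15625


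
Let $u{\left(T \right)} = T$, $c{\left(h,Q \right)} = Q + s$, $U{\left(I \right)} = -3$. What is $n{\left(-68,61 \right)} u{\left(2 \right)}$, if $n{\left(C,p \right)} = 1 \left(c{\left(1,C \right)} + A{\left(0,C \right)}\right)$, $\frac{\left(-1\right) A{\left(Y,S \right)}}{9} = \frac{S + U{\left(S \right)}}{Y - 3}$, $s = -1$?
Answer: $-564$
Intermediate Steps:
$c{\left(h,Q \right)} = -1 + Q$ ($c{\left(h,Q \right)} = Q - 1 = -1 + Q$)
$A{\left(Y,S \right)} = - \frac{9 \left(-3 + S\right)}{-3 + Y}$ ($A{\left(Y,S \right)} = - 9 \frac{S - 3}{Y - 3} = - 9 \frac{-3 + S}{-3 + Y} = - \frac{9 \left(-3 + S\right)}{-3 + Y}$)
$n{\left(C,p \right)} = -10 + 4 C$ ($n{\left(C,p \right)} = 1 \left(\left(-1 + C\right) + \frac{9 \left(3 - C\right)}{-3 + 0}\right) = 1 \left(\left(-1 + C\right) + \frac{9 \left(3 - C\right)}{-3}\right) = 1 \left(\left(-1 + C\right) + 9 \left(- \frac{1}{3}\right) \left(3 - C\right)\right) = 1 \left(\left(-1 + C\right) + \left(-9 + 3 C\right)\right) = 1 \left(-10 + 4 C\right) = -10 + 4 C$)
$n{\left(-68,61 \right)} u{\left(2 \right)} = \left(-10 + 4 \left(-68\right)\right) 2 = \left(-10 - 272\right) 2 = \left(-282\right) 2 = -564$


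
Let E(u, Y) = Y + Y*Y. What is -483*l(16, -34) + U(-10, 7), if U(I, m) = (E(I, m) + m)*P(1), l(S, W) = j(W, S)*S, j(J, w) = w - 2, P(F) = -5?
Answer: -108507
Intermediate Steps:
E(u, Y) = Y + Y**2
j(J, w) = -2 + w
l(S, W) = S*(-2 + S) (l(S, W) = (-2 + S)*S = S*(-2 + S))
U(I, m) = -5*m - 5*m*(1 + m) (U(I, m) = (m*(1 + m) + m)*(-5) = (m + m*(1 + m))*(-5) = -5*m - 5*m*(1 + m))
-483*l(16, -34) + U(-10, 7) = -7728*(-2 + 16) + 5*7*(-2 - 1*7) = -7728*14 + 5*7*(-2 - 7) = -483*224 + 5*7*(-9) = -108192 - 315 = -108507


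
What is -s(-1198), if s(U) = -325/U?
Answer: -325/1198 ≈ -0.27129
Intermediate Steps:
-s(-1198) = -(-325)/(-1198) = -(-325)*(-1)/1198 = -1*325/1198 = -325/1198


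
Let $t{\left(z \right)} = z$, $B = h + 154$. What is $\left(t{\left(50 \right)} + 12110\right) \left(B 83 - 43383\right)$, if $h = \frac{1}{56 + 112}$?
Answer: $- \frac{7814145200}{21} \approx -3.721 \cdot 10^{8}$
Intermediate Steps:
$h = \frac{1}{168} \approx 0.0059524$
$B = \frac{25873}{168}$ ($B = \frac{1}{168} + 154 = \frac{25873}{168} \approx 154.01$)
$\left(t{\left(50 \right)} + 12110\right) \left(B 83 - 43383\right) = \left(50 + 12110\right) \left(\frac{25873}{168} \cdot 83 - 43383\right) = 12160 \left(\frac{2147459}{168} - 43383\right) = 12160 \left(- \frac{5140885}{168}\right) = - \frac{7814145200}{21}$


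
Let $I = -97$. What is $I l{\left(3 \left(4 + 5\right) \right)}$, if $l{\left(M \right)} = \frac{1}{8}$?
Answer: $- \frac{97}{8} \approx -12.125$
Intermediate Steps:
$l{\left(M \right)} = \frac{1}{8}$
$I l{\left(3 \left(4 + 5\right) \right)} = \left(-97\right) \frac{1}{8} = - \frac{97}{8}$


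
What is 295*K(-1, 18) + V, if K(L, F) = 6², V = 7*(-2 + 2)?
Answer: 10620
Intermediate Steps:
V = 0 (V = 7*0 = 0)
K(L, F) = 36
295*K(-1, 18) + V = 295*36 + 0 = 10620 + 0 = 10620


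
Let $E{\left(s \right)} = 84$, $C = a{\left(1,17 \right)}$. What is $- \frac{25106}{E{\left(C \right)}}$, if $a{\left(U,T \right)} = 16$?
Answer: $- \frac{12553}{42} \approx -298.88$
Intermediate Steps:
$C = 16$
$- \frac{25106}{E{\left(C \right)}} = - \frac{25106}{84} = \left(-25106\right) \frac{1}{84} = - \frac{12553}{42}$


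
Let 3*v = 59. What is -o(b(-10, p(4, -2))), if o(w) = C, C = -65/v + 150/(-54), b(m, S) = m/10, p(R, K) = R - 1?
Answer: 3230/531 ≈ 6.0829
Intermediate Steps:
v = 59/3 (v = (⅓)*59 = 59/3 ≈ 19.667)
p(R, K) = -1 + R
b(m, S) = m/10 (b(m, S) = m*(⅒) = m/10)
C = -3230/531 (C = -65/59/3 + 150/(-54) = -65*3/59 + 150*(-1/54) = -195/59 - 25/9 = -3230/531 ≈ -6.0829)
o(w) = -3230/531
-o(b(-10, p(4, -2))) = -1*(-3230/531) = 3230/531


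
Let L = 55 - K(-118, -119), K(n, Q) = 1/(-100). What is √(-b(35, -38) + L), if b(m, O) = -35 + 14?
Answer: √7601/10 ≈ 8.7184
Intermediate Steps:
K(n, Q) = -1/100
b(m, O) = -21
L = 5501/100 (L = 55 - 1*(-1/100) = 55 + 1/100 = 5501/100 ≈ 55.010)
√(-b(35, -38) + L) = √(-1*(-21) + 5501/100) = √(21 + 5501/100) = √(7601/100) = √7601/10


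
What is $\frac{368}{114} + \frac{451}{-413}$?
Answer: $\frac{50285}{23541} \approx 2.1361$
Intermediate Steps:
$\frac{368}{114} + \frac{451}{-413} = 368 \cdot \frac{1}{114} + 451 \left(- \frac{1}{413}\right) = \frac{184}{57} - \frac{451}{413} = \frac{50285}{23541}$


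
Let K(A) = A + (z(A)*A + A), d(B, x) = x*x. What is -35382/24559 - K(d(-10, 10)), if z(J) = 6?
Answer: -19682582/24559 ≈ -801.44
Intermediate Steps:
d(B, x) = x**2
K(A) = 8*A (K(A) = A + (6*A + A) = A + 7*A = 8*A)
-35382/24559 - K(d(-10, 10)) = -35382/24559 - 8*10**2 = -35382*1/24559 - 8*100 = -35382/24559 - 1*800 = -35382/24559 - 800 = -19682582/24559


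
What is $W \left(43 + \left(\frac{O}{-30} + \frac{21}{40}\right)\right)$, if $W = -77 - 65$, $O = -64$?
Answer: $- \frac{389009}{60} \approx -6483.5$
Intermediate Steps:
$W = -142$ ($W = -77 - 65 = -142$)
$W \left(43 + \left(\frac{O}{-30} + \frac{21}{40}\right)\right) = - 142 \left(43 + \left(- \frac{64}{-30} + \frac{21}{40}\right)\right) = - 142 \left(43 + \left(\left(-64\right) \left(- \frac{1}{30}\right) + 21 \cdot \frac{1}{40}\right)\right) = - 142 \left(43 + \left(\frac{32}{15} + \frac{21}{40}\right)\right) = - 142 \left(43 + \frac{319}{120}\right) = \left(-142\right) \frac{5479}{120} = - \frac{389009}{60}$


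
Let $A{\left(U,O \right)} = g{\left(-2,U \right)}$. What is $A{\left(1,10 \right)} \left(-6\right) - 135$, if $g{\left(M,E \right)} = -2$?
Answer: $-123$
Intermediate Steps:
$A{\left(U,O \right)} = -2$
$A{\left(1,10 \right)} \left(-6\right) - 135 = \left(-2\right) \left(-6\right) - 135 = 12 - 135 = -123$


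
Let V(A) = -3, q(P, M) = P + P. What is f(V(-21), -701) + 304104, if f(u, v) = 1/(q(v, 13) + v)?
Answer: 639530711/2103 ≈ 3.0410e+5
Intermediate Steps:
q(P, M) = 2*P
f(u, v) = 1/(3*v) (f(u, v) = 1/(2*v + v) = 1/(3*v))
f(V(-21), -701) + 304104 = (⅓)/(-701) + 304104 = (⅓)*(-1/701) + 304104 = -1/2103 + 304104 = 639530711/2103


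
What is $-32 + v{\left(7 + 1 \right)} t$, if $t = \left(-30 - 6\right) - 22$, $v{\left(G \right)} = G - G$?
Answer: $-32$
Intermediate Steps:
$v{\left(G \right)} = 0$
$t = -58$ ($t = -36 - 22 = -58$)
$-32 + v{\left(7 + 1 \right)} t = -32 + 0 \left(-58\right) = -32 + 0 = -32$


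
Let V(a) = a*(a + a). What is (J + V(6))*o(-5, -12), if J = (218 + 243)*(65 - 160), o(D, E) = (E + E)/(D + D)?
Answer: -524676/5 ≈ -1.0494e+5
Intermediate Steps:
V(a) = 2*a² (V(a) = a*(2*a) = 2*a²)
o(D, E) = E/D (o(D, E) = (2*E)/((2*D)) = (2*E)*(1/(2*D)) = E/D)
J = -43795 (J = 461*(-95) = -43795)
(J + V(6))*o(-5, -12) = (-43795 + 2*6²)*(-12/(-5)) = (-43795 + 2*36)*(-12*(-⅕)) = (-43795 + 72)*(12/5) = -43723*12/5 = -524676/5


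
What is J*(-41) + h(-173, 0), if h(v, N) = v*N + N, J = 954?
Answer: -39114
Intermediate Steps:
h(v, N) = N + N*v (h(v, N) = N*v + N = N + N*v)
J*(-41) + h(-173, 0) = 954*(-41) + 0*(1 - 173) = -39114 + 0*(-172) = -39114 + 0 = -39114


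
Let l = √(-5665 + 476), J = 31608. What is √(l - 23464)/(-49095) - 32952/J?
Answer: -1373/1317 - √(-23464 + I*√5189)/49095 ≈ -1.0425 - 0.0031201*I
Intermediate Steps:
l = I*√5189 (l = √(-5189) = I*√5189 ≈ 72.035*I)
√(l - 23464)/(-49095) - 32952/J = √(I*√5189 - 23464)/(-49095) - 32952/31608 = √(-23464 + I*√5189)*(-1/49095) - 32952*1/31608 = -√(-23464 + I*√5189)/49095 - 1373/1317 = -1373/1317 - √(-23464 + I*√5189)/49095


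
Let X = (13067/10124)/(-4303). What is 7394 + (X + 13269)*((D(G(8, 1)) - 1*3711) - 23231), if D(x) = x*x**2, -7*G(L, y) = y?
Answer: -763095061765424069/2134615028 ≈ -3.5749e+8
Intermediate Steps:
G(L, y) = -y/7
D(x) = x**3
X = -13067/43563572 (X = (13067*(1/10124))*(-1/4303) = (13067/10124)*(-1/4303) = -13067/43563572 ≈ -0.00029995)
7394 + (X + 13269)*((D(G(8, 1)) - 1*3711) - 23231) = 7394 + (-13067/43563572 + 13269)*(((-1/7*1)**3 - 1*3711) - 23231) = 7394 + 578045023801*(((-1/7)**3 - 3711) - 23231)/43563572 = 7394 + 578045023801*((-1/343 - 3711) - 23231)/43563572 = 7394 + 578045023801*(-1272874/343 - 23231)/43563572 = 7394 + (578045023801/43563572)*(-9241107/343) = 7394 - 763110845108941101/2134615028 = -763095061765424069/2134615028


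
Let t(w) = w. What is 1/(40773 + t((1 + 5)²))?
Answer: 1/40809 ≈ 2.4504e-5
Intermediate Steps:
1/(40773 + t((1 + 5)²)) = 1/(40773 + (1 + 5)²) = 1/(40773 + 6²) = 1/(40773 + 36) = 1/40809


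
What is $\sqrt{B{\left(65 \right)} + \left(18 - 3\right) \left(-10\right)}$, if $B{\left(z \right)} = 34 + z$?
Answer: $i \sqrt{51} \approx 7.1414 i$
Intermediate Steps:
$\sqrt{B{\left(65 \right)} + \left(18 - 3\right) \left(-10\right)} = \sqrt{\left(34 + 65\right) + \left(18 - 3\right) \left(-10\right)} = \sqrt{99 + 15 \left(-10\right)} = \sqrt{99 - 150} = \sqrt{-51} = i \sqrt{51}$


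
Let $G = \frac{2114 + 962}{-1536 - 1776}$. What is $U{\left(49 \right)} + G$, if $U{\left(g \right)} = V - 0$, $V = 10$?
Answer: $\frac{7511}{828} \approx 9.0713$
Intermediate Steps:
$U{\left(g \right)} = 10$ ($U{\left(g \right)} = 10 - 0 = 10 + 0 = 10$)
$G = - \frac{769}{828}$ ($G = \frac{3076}{-3312} = 3076 \left(- \frac{1}{3312}\right) = - \frac{769}{828} \approx -0.92874$)
$U{\left(49 \right)} + G = 10 - \frac{769}{828} = \frac{7511}{828}$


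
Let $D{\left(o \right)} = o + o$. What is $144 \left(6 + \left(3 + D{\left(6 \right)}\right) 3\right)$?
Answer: $7344$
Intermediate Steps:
$D{\left(o \right)} = 2 o$
$144 \left(6 + \left(3 + D{\left(6 \right)}\right) 3\right) = 144 \left(6 + \left(3 + 2 \cdot 6\right) 3\right) = 144 \left(6 + \left(3 + 12\right) 3\right) = 144 \left(6 + 15 \cdot 3\right) = 144 \left(6 + 45\right) = 144 \cdot 51 = 7344$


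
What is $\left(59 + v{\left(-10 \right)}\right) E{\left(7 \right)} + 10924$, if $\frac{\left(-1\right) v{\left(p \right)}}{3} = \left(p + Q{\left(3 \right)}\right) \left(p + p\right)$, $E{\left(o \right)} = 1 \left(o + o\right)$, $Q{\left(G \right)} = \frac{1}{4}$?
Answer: $3560$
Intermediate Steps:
$Q{\left(G \right)} = \frac{1}{4}$
$E{\left(o \right)} = 2 o$ ($E{\left(o \right)} = 1 \cdot 2 o = 2 o$)
$v{\left(p \right)} = - 6 p \left(\frac{1}{4} + p\right)$ ($v{\left(p \right)} = - 3 \left(p + \frac{1}{4}\right) \left(p + p\right) = - 3 \left(\frac{1}{4} + p\right) 2 p = - 3 \cdot 2 p \left(\frac{1}{4} + p\right) = - 6 p \left(\frac{1}{4} + p\right)$)
$\left(59 + v{\left(-10 \right)}\right) E{\left(7 \right)} + 10924 = \left(59 - - 15 \left(1 + 4 \left(-10\right)\right)\right) 2 \cdot 7 + 10924 = \left(59 - - 15 \left(1 - 40\right)\right) 14 + 10924 = \left(59 - \left(-15\right) \left(-39\right)\right) 14 + 10924 = \left(59 - 585\right) 14 + 10924 = \left(-526\right) 14 + 10924 = -7364 + 10924 = 3560$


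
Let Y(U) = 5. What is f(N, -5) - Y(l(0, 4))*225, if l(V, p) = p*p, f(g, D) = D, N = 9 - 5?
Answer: -1130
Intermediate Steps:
N = 4
l(V, p) = p²
f(N, -5) - Y(l(0, 4))*225 = -5 - 5*225 = -5 - 1*1125 = -5 - 1125 = -1130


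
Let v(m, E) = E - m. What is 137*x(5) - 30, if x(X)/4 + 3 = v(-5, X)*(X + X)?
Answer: 53126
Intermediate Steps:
x(X) = -12 + 8*X*(5 + X) (x(X) = -12 + 4*((X - 1*(-5))*(X + X)) = -12 + 4*((X + 5)*(2*X)) = -12 + 4*((5 + X)*(2*X)) = -12 + 4*(2*X*(5 + X)) = -12 + 8*X*(5 + X))
137*x(5) - 30 = 137*(-12 + 8*5*(5 + 5)) - 30 = 137*(-12 + 8*5*10) - 30 = 137*(-12 + 400) - 30 = 137*388 - 30 = 53156 - 30 = 53126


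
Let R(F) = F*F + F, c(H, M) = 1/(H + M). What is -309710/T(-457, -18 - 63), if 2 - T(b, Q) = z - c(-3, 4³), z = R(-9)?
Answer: 18892310/4269 ≈ 4425.5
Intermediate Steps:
R(F) = F + F² (R(F) = F² + F = F + F²)
z = 72 (z = -9*(1 - 9) = -9*(-8) = 72)
T(b, Q) = -4269/61 (T(b, Q) = 2 - (72 - 1/(-3 + 4³)) = 2 - (72 - 1/(-3 + 64)) = 2 - (72 - 1/61) = 2 - 1*4391/61 = 2 - 4391/61 = -4269/61)
-309710/T(-457, -18 - 63) = -309710/(-4269/61) = -309710*(-61/4269) = 18892310/4269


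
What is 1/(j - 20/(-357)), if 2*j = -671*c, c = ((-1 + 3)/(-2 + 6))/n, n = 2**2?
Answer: -5712/239227 ≈ -0.023877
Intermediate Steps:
n = 4
c = 1/8 (c = ((-1 + 3)/(-2 + 6))/4 = (2/4)*(1/4) = (2*(1/4))*(1/4) = (1/2)*(1/4) = 1/8 ≈ 0.12500)
j = -671/16 (j = (-671*1/8)/2 = (1/2)*(-671/8) = -671/16 ≈ -41.938)
1/(j - 20/(-357)) = 1/(-671/16 - 20/(-357)) = 1/(-671/16 - 20*(-1/357)) = 1/(-671/16 + 20/357) = 1/(-239227/5712) = -5712/239227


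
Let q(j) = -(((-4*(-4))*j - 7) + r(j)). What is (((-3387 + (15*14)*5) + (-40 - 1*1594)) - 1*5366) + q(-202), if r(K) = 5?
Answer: -6103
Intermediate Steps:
q(j) = 2 - 16*j (q(j) = -(((-4*(-4))*j - 7) + 5) = -((16*j - 7) + 5) = -((-7 + 16*j) + 5) = -(-2 + 16*j) = 2 - 16*j)
(((-3387 + (15*14)*5) + (-40 - 1*1594)) - 1*5366) + q(-202) = (((-3387 + (15*14)*5) + (-40 - 1*1594)) - 1*5366) + (2 - 16*(-202)) = (((-3387 + 210*5) + (-40 - 1594)) - 5366) + (2 + 3232) = (((-3387 + 1050) - 1634) - 5366) + 3234 = ((-2337 - 1634) - 5366) + 3234 = (-3971 - 5366) + 3234 = -9337 + 3234 = -6103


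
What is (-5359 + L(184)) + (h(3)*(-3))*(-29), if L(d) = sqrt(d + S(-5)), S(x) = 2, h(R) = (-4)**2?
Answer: -3967 + sqrt(186) ≈ -3953.4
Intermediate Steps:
h(R) = 16
L(d) = sqrt(2 + d) (L(d) = sqrt(d + 2) = sqrt(2 + d))
(-5359 + L(184)) + (h(3)*(-3))*(-29) = (-5359 + sqrt(2 + 184)) + (16*(-3))*(-29) = (-5359 + sqrt(186)) - 48*(-29) = (-5359 + sqrt(186)) + 1392 = -3967 + sqrt(186)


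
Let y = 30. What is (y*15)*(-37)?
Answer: -16650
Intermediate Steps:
(y*15)*(-37) = (30*15)*(-37) = 450*(-37) = -16650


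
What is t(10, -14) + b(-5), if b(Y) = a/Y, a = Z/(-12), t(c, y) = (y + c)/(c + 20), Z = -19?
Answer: -9/20 ≈ -0.45000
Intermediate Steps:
t(c, y) = (c + y)/(20 + c)
a = 19/12 (a = -19/(-12) = -19*(-1/12) = 19/12 ≈ 1.5833)
b(Y) = 19/(12*Y)
t(10, -14) + b(-5) = (10 - 14)/(20 + 10) + (19/12)/(-5) = -4/30 + (19/12)*(-⅕) = (1/30)*(-4) - 19/60 = -2/15 - 19/60 = -9/20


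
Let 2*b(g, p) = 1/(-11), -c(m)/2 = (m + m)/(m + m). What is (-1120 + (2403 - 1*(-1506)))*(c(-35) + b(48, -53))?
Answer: -125505/22 ≈ -5704.8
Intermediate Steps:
c(m) = -2 (c(m) = -2*(m + m)/(m + m) = -2*2*m/(2*m) = -2*2*m*1/(2*m) = -2*1 = -2)
b(g, p) = -1/22 (b(g, p) = (1/2)/(-11) = (1/2)*(-1/11) = -1/22)
(-1120 + (2403 - 1*(-1506)))*(c(-35) + b(48, -53)) = (-1120 + (2403 - 1*(-1506)))*(-2 - 1/22) = (-1120 + (2403 + 1506))*(-45/22) = (-1120 + 3909)*(-45/22) = 2789*(-45/22) = -125505/22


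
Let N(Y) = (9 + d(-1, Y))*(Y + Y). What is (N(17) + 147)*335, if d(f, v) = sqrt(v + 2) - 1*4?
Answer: 106195 + 11390*sqrt(19) ≈ 1.5584e+5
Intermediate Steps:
d(f, v) = -4 + sqrt(2 + v) (d(f, v) = sqrt(2 + v) - 4 = -4 + sqrt(2 + v))
N(Y) = 2*Y*(5 + sqrt(2 + Y)) (N(Y) = (9 + (-4 + sqrt(2 + Y)))*(Y + Y) = (5 + sqrt(2 + Y))*(2*Y) = 2*Y*(5 + sqrt(2 + Y)))
(N(17) + 147)*335 = (2*17*(5 + sqrt(2 + 17)) + 147)*335 = (2*17*(5 + sqrt(19)) + 147)*335 = ((170 + 34*sqrt(19)) + 147)*335 = (317 + 34*sqrt(19))*335 = 106195 + 11390*sqrt(19)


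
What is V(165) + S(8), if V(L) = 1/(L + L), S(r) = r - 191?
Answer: -60389/330 ≈ -183.00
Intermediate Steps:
S(r) = -191 + r
V(L) = 1/(2*L)
V(165) + S(8) = (1/2)/165 + (-191 + 8) = (1/2)*(1/165) - 183 = 1/330 - 183 = -60389/330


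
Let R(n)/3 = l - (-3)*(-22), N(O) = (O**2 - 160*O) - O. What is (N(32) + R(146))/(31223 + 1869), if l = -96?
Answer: -2307/16546 ≈ -0.13943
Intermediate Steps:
N(O) = O**2 - 161*O
R(n) = -486 (R(n) = 3*(-96 - (-3)*(-22)) = 3*(-96 - 1*66) = 3*(-96 - 66) = 3*(-162) = -486)
(N(32) + R(146))/(31223 + 1869) = (32*(-161 + 32) - 486)/(31223 + 1869) = (32*(-129) - 486)/33092 = (-4128 - 486)*(1/33092) = -4614*1/33092 = -2307/16546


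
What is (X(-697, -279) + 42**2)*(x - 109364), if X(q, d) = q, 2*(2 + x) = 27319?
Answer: -204237671/2 ≈ -1.0212e+8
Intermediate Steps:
x = 27315/2 (x = -2 + (1/2)*27319 = -2 + 27319/2 = 27315/2 ≈ 13658.)
(X(-697, -279) + 42**2)*(x - 109364) = (-697 + 42**2)*(27315/2 - 109364) = (-697 + 1764)*(-191413/2) = 1067*(-191413/2) = -204237671/2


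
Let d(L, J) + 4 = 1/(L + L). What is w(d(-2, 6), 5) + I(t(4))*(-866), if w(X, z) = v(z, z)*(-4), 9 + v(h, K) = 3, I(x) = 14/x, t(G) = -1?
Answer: 12148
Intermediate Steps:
v(h, K) = -6 (v(h, K) = -9 + 3 = -6)
d(L, J) = -4 + 1/(2*L) (d(L, J) = -4 + 1/(L + L) = -4 + 1/(2*L))
w(X, z) = 24 (w(X, z) = -6*(-4) = 24)
w(d(-2, 6), 5) + I(t(4))*(-866) = 24 + (14/(-1))*(-866) = 24 + (14*(-1))*(-866) = 24 - 14*(-866) = 24 + 12124 = 12148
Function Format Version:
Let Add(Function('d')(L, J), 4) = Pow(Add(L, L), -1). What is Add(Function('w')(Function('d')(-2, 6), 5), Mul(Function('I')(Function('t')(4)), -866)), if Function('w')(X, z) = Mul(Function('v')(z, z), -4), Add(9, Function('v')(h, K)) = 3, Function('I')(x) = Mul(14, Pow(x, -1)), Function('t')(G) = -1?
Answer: 12148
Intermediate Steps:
Function('v')(h, K) = -6 (Function('v')(h, K) = Add(-9, 3) = -6)
Function('d')(L, J) = Add(-4, Mul(Rational(1, 2), Pow(L, -1))) (Function('d')(L, J) = Add(-4, Pow(Add(L, L), -1)) = Add(-4, Pow(Mul(2, L), -1)) = Add(-4, Mul(Rational(1, 2), Pow(L, -1))))
Function('w')(X, z) = 24 (Function('w')(X, z) = Mul(-6, -4) = 24)
Add(Function('w')(Function('d')(-2, 6), 5), Mul(Function('I')(Function('t')(4)), -866)) = Add(24, Mul(Mul(14, Pow(-1, -1)), -866)) = Add(24, Mul(Mul(14, -1), -866)) = Add(24, Mul(-14, -866)) = Add(24, 12124) = 12148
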